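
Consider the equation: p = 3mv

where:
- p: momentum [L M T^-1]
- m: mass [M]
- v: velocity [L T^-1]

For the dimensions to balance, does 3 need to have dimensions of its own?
No

p has dimensions [L M T^-1] and mv already has dimensions [L M T^-1], so the equation balances without 3 contributing any dimensions. 3 is a pure (dimensionless) number; changing or removing it would not affect dimensional consistency.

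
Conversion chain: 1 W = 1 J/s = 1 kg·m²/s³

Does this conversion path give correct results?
The chain is correct (no errors).

Correct: Watt is Joule per second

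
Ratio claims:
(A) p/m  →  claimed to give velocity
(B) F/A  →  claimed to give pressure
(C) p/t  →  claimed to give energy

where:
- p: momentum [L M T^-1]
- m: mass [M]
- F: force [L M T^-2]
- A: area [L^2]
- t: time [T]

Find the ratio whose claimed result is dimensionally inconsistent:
(C) p/t does not give energy

(A) p/m: [L T^-1] = velocity [L T^-1] ✓
(B) F/A: [L^-1 M T^-2] = pressure [L^-1 M T^-2] ✓
(C) p/t: [L M T^-2] ≠ energy [L^2 M T^-2] ✗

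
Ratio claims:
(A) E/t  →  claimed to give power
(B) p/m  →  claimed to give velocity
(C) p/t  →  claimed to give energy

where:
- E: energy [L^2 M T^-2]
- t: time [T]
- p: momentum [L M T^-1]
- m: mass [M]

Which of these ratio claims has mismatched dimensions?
(C) p/t does not give energy

(A) E/t: [L^2 M T^-3] = power [L^2 M T^-3] ✓
(B) p/m: [L T^-1] = velocity [L T^-1] ✓
(C) p/t: [L M T^-2] ≠ energy [L^2 M T^-2] ✗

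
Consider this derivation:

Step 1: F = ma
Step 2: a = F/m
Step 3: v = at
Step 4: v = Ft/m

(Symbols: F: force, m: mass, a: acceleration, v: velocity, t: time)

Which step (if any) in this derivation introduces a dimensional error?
No step introduces an error — all steps are dimensionally consistent.

Step 1: F = ma → LHS [L M T^-2], RHS [L M T^-2] ✓
Step 2: a = F/m → LHS [L T^-2], RHS [L T^-2] ✓
Step 3: v = at → LHS [L T^-1], RHS [L T^-1] ✓
Step 4: v = Ft/m → LHS [L T^-1], RHS [L T^-1] ✓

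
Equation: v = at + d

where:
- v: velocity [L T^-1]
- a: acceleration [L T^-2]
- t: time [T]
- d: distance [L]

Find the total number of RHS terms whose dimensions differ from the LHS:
1

LHS v: [L T^-1]
- at: [L T^-1] ✓
- d: [L] ✗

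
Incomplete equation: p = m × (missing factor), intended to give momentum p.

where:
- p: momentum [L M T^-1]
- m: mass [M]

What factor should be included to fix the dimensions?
v (velocity), dimensions [L T^-1]

p has dimensions [L M T^-1] and m has dimensions [M].
The missing factor must have dimensions [L M T^-1] / [M] = [L T^-1], i.e. velocity (v).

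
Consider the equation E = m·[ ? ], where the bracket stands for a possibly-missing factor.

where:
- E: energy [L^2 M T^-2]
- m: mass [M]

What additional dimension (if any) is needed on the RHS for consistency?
[L^2 T^-2] — velocity squared (e.g. v²)

E has dimensions [L^2 M T^-2]; m has dimensions [M].
The bracketed factor must supply [L^2 M T^-2] / [M] = [L^2 T^-2].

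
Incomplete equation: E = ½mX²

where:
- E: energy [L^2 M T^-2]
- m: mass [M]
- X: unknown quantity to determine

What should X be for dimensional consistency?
X = v (velocity), dimensions [L T^-1]

E has dimensions [L^2 M T^-2]; the rest of the RHS (½m) has dimensions [M].
So X² must have dimensions [L^2 T^-2], i.e. X has dimensions [L T^-1] — X = v (velocity).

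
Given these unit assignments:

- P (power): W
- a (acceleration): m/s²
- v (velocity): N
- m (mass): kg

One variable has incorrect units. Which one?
v

The variable v (velocity) should have units m/s, not N.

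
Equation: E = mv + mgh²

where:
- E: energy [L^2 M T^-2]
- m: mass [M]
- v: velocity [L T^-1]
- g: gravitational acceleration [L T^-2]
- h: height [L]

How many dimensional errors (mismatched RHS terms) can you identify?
2

LHS E: [L^2 M T^-2]
- mv: [L M T^-1] ✗
- mgh²: [L^3 M T^-2] ✗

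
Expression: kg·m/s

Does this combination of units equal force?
No

The expression kg·m/s has dimensions [L M T^-1], but force has dimensions [L M T^-2].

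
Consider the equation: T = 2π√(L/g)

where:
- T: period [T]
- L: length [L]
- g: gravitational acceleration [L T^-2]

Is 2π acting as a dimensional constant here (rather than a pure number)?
No

T has dimensions [T] and √(L/g) already has dimensions [T], so the equation balances without 2π contributing any dimensions. 2π is a pure (dimensionless) number; changing or removing it would not affect dimensional consistency.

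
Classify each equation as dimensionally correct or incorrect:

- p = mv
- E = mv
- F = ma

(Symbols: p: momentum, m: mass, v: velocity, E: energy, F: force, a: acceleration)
Dimensionally correct: p = mv, F = ma
Dimensionally incorrect: E = mv
Ordered (correct first, then incorrect): p = mv, F = ma, E = mv

- p = mv: LHS [L M T^-1], RHS [L M T^-1] → correct ✓
- E = mv: LHS [L^2 M T^-2], RHS [L M T^-1] → incorrect ✗
- F = ma: LHS [L M T^-2], RHS [L M T^-2] → correct ✓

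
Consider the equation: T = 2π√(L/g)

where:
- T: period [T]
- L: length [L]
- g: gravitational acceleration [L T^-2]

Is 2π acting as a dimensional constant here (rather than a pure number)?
No

T has dimensions [T] and √(L/g) already has dimensions [T], so the equation balances without 2π contributing any dimensions. 2π is a pure (dimensionless) number; changing or removing it would not affect dimensional consistency.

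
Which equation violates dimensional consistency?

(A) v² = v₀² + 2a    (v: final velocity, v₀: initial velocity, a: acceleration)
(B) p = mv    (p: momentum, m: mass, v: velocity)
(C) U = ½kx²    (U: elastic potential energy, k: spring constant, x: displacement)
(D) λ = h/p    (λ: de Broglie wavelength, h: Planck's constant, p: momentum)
(A) v² = v₀² + 2a

The equation (A) v² = v₀² + 2a is dimensionally incorrect.

LHS (v²): [L^2 T^-2]
RHS terms:
  - v₀²: [L^2 T^-2] ✓
  - 2a: [L T^-2] ✗ (does not match LHS)

The dimensions do not match. The other three equations balance.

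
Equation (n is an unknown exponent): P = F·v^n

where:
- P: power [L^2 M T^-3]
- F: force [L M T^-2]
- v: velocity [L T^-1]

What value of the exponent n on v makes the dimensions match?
n = 1

P has dimensions [L^2 M T^-3]; v has dimensions [L T^-1].
The rest of the RHS has dimensions [L M T^-2], so v^n must supply [L T^-1].
With n = 1: F·v^1 has dimensions [L^2 M T^-3], matching the LHS ✓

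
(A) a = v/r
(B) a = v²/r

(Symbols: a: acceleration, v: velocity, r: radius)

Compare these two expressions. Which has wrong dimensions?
(A)

(A) a = v/r: LHS [L T^-2], RHS [T^-1] ✗
(B) a = v²/r: LHS [L T^-2], RHS [L T^-2] ✓

Expression (A) a = v/r is dimensionally incorrect.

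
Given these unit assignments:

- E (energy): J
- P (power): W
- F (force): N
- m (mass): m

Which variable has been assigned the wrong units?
m

The variable m (mass) should have units kg, not m.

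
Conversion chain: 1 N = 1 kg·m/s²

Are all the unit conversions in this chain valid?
The chain is correct (no errors).

Correct: Newton is defined as kg·m/s²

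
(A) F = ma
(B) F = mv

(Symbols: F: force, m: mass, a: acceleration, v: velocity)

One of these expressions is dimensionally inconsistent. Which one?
(B)

(A) F = ma: LHS [L M T^-2], RHS [L M T^-2] ✓
(B) F = mv: LHS [L M T^-2], RHS [L M T^-1] ✗

Expression (B) F = mv is dimensionally incorrect.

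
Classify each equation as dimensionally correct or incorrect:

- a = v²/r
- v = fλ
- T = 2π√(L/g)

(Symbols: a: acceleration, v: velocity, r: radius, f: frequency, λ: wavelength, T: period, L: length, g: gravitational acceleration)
Dimensionally correct: a = v²/r, v = fλ, T = 2π√(L/g)
Dimensionally incorrect: none
Ordered (correct first, then incorrect): a = v²/r, v = fλ, T = 2π√(L/g)

- a = v²/r: LHS [L T^-2], RHS [L T^-2] → correct ✓
- v = fλ: LHS [L T^-1], RHS [L T^-1] → correct ✓
- T = 2π√(L/g): LHS [T], RHS [T] → correct ✓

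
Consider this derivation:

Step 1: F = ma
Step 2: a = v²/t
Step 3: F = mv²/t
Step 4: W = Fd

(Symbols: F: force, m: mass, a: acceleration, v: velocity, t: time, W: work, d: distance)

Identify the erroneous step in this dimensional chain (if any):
Step 2

Step 1: F = ma → LHS [L M T^-2], RHS [L M T^-2] ✓
Step 2: a = v²/t → LHS [L T^-2], RHS [L^2 T^-3] ✗

The first dimensional inconsistency appears in step 2: a = v²/t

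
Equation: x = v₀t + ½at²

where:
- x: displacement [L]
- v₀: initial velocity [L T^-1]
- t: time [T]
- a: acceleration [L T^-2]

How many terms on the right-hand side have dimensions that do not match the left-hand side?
0

LHS x: [L]
- v₀t: [L] ✓
- ½at²: [L] ✓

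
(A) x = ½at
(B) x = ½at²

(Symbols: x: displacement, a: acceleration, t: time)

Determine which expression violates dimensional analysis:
(A)

(A) x = ½at: LHS [L], RHS [L T^-1] ✗
(B) x = ½at²: LHS [L], RHS [L] ✓

Expression (A) x = ½at is dimensionally incorrect.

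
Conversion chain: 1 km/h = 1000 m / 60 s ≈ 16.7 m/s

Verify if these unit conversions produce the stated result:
The chain is incorrect (it contains an error).

Incorrect: 1 h = 3600 s, not 60 s (1 km/h ≈ 0.278 m/s)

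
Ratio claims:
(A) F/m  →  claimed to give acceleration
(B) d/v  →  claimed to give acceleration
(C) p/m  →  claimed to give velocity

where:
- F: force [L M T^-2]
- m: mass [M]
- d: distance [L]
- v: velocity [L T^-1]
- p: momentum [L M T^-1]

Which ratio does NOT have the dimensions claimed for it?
(B) d/v does not give acceleration

(A) F/m: [L T^-2] = acceleration [L T^-2] ✓
(B) d/v: [T] ≠ acceleration [L T^-2] ✗
(C) p/m: [L T^-1] = velocity [L T^-1] ✓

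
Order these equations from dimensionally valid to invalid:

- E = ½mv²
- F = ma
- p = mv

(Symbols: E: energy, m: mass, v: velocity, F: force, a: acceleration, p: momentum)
Dimensionally correct: E = ½mv², F = ma, p = mv
Dimensionally incorrect: none
Ordered (correct first, then incorrect): E = ½mv², F = ma, p = mv

- E = ½mv²: LHS [L^2 M T^-2], RHS [L^2 M T^-2] → correct ✓
- F = ma: LHS [L M T^-2], RHS [L M T^-2] → correct ✓
- p = mv: LHS [L M T^-1], RHS [L M T^-1] → correct ✓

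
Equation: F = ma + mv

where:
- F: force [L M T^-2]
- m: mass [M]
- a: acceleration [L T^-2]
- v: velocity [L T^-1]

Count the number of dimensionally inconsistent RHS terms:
1

LHS F: [L M T^-2]
- ma: [L M T^-2] ✓
- mv: [L M T^-1] ✗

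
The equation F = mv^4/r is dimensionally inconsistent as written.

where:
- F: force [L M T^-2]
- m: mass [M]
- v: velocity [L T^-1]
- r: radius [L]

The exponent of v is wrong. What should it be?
The exponent of v should be 2: F = mv^2/r

The LHS F has dimensions [L M T^-2]; v has dimensions [L T^-1].
As written, the RHS mv^4/r (exponent 4 on v) has dimensions [L^3 M T^-4], which does not match.
With exponent 2, the RHS mv^2/r has dimensions [L M T^-2], matching the LHS.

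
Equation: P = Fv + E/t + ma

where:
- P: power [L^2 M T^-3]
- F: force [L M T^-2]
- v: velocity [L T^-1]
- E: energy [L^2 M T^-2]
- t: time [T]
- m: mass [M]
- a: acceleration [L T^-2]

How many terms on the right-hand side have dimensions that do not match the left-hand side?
1

LHS P: [L^2 M T^-3]
- Fv: [L^2 M T^-3] ✓
- E/t: [L^2 M T^-3] ✓
- ma: [L M T^-2] ✗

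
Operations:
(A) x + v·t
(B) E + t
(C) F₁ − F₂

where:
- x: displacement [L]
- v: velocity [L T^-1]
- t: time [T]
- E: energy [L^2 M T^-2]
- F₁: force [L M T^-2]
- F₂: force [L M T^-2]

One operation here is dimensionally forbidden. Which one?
(B) E + t

(A) x + v·t: x [L] and v·t [L] — same dimensions ✓
(B) E + t: E [L^2 M T^-2] and t [T] — different dimensions cannot be added/subtracted ✗
(C) F₁ − F₂: F₁ [L M T^-2] and F₂ [L M T^-2] — same dimensions ✓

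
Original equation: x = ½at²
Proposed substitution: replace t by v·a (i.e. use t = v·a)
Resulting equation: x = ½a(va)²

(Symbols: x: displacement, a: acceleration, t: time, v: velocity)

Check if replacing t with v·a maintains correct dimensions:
No

[t] = [T] and [v·a] = [L^2 T^-3]. These differ, so the substitution replaces a quantity by one of different dimensions and the result x = ½a(va)² has LHS [L] vs RHS [L^5 T^-8] — inconsistent.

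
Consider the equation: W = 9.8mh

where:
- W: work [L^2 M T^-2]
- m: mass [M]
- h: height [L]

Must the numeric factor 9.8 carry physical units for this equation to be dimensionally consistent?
Yes

W has dimensions [L^2 M T^-2], while mh alone has dimensions [L M]. For the equation to balance, the factor 9.8 must carry dimensions [L T^-2] — it is a dimensional constant (a numerical value of a physical quantity with its units suppressed), not a pure number.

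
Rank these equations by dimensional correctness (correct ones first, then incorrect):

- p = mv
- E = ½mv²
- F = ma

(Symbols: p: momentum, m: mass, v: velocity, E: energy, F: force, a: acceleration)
Dimensionally correct: p = mv, E = ½mv², F = ma
Dimensionally incorrect: none
Ordered (correct first, then incorrect): p = mv, E = ½mv², F = ma

- p = mv: LHS [L M T^-1], RHS [L M T^-1] → correct ✓
- E = ½mv²: LHS [L^2 M T^-2], RHS [L^2 M T^-2] → correct ✓
- F = ma: LHS [L M T^-2], RHS [L M T^-2] → correct ✓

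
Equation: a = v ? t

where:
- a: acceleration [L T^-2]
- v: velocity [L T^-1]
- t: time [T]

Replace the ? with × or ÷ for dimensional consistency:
division (÷): a = v ÷ t

a [L T^-2]; v [L T^-1]; t [T].
v × t → [L] ✗
v ÷ t → [L T^-2] ✓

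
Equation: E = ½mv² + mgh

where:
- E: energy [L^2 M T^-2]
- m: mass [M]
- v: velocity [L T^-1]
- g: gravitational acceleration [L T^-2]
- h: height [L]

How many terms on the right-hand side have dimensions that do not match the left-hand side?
0

LHS E: [L^2 M T^-2]
- ½mv²: [L^2 M T^-2] ✓
- mgh: [L^2 M T^-2] ✓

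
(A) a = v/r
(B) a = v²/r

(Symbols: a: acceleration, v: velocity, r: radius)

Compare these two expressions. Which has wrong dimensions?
(A)

(A) a = v/r: LHS [L T^-2], RHS [T^-1] ✗
(B) a = v²/r: LHS [L T^-2], RHS [L T^-2] ✓

Expression (A) a = v/r is dimensionally incorrect.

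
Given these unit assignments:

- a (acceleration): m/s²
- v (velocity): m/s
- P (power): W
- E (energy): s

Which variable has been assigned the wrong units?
E

The variable E (energy) should have units J, not s.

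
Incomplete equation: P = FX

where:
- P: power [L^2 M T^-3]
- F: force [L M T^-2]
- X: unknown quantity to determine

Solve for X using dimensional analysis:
X = v (velocity), dimensions [L T^-1]

P has dimensions [L^2 M T^-3]; the rest of the RHS (F) has dimensions [L M T^-2].
So X must have dimensions [L T^-1] — X = v (velocity).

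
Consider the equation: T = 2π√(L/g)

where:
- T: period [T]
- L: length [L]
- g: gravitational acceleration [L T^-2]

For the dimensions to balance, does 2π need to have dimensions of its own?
No

T has dimensions [T] and √(L/g) already has dimensions [T], so the equation balances without 2π contributing any dimensions. 2π is a pure (dimensionless) number; changing or removing it would not affect dimensional consistency.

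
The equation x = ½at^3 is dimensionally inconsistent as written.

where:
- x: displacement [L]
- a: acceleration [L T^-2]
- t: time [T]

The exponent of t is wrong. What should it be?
The exponent of t should be 2: x = ½at^2

The LHS x has dimensions [L]; t has dimensions [T].
As written, the RHS ½at^3 (exponent 3 on t) has dimensions [L T], which does not match.
With exponent 2, the RHS ½at^2 has dimensions [L], matching the LHS.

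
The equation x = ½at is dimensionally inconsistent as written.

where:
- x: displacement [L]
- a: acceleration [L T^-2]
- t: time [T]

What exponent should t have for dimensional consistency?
The exponent of t should be 2: x = ½at^2

The LHS x has dimensions [L]; t has dimensions [T].
As written, the RHS ½at (exponent 1 on t) has dimensions [L T^-1], which does not match.
With exponent 2, the RHS ½at^2 has dimensions [L], matching the LHS.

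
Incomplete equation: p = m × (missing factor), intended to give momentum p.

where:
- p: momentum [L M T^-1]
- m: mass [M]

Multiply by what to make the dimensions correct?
v (velocity), dimensions [L T^-1]

p has dimensions [L M T^-1] and m has dimensions [M].
The missing factor must have dimensions [L M T^-1] / [M] = [L T^-1], i.e. velocity (v).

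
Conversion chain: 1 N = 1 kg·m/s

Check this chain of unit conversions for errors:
The chain is incorrect (it contains an error).

Incorrect: Newton is kg·m/s², not kg·m/s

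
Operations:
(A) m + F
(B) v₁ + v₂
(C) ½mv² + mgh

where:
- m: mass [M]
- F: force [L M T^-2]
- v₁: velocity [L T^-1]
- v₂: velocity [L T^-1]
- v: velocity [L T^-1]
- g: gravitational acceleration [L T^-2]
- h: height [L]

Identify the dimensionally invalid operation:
(A) m + F

(A) m + F: m [M] and F [L M T^-2] — different dimensions cannot be added/subtracted ✗
(B) v₁ + v₂: v₁ [L T^-1] and v₂ [L T^-1] — same dimensions ✓
(C) ½mv² + mgh: ½mv² [L^2 M T^-2] and mgh [L^2 M T^-2] — same dimensions ✓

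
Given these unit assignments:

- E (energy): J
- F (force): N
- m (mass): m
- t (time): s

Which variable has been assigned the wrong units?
m

The variable m (mass) should have units kg, not m.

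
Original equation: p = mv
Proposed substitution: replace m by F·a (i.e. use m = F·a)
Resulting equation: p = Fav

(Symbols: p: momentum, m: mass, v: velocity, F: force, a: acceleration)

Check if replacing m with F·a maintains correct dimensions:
No

[m] = [M] and [F·a] = [L^2 M T^-4]. These differ, so the substitution replaces a quantity by one of different dimensions and the result p = Fav has LHS [L M T^-1] vs RHS [L^3 M T^-5] — inconsistent.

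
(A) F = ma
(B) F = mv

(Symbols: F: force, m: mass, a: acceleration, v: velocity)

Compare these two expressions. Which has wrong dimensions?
(B)

(A) F = ma: LHS [L M T^-2], RHS [L M T^-2] ✓
(B) F = mv: LHS [L M T^-2], RHS [L M T^-1] ✗

Expression (B) F = mv is dimensionally incorrect.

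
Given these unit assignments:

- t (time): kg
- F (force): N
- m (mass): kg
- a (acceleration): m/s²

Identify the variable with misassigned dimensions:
t

The variable t (time) should have units s, not kg.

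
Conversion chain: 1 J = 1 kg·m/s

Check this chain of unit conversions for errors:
The chain is incorrect (it contains an error).

Incorrect: Joule is kg·m²/s², not kg·m/s (that is momentum)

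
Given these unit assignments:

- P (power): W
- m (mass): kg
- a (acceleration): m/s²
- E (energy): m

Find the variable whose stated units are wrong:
E

The variable E (energy) should have units J, not m.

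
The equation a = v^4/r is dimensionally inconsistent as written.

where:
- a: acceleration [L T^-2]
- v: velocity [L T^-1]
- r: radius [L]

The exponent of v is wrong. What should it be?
The exponent of v should be 2: a = v^2/r

The LHS a has dimensions [L T^-2]; v has dimensions [L T^-1].
As written, the RHS v^4/r (exponent 4 on v) has dimensions [L^3 T^-4], which does not match.
With exponent 2, the RHS v^2/r has dimensions [L T^-2], matching the LHS.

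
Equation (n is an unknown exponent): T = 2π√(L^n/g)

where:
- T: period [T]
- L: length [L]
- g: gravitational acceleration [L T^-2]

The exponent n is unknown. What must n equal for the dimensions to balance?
n = 1

T has dimensions [T]; L has dimensions [L].
With n = 1: 2π√(L^1/g) has dimensions [T], matching the LHS ✓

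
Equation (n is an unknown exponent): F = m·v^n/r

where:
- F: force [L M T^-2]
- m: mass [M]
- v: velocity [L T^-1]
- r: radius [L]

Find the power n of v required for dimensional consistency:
n = 2

F has dimensions [L M T^-2]; v has dimensions [L T^-1].
The rest of the RHS has dimensions [L^-1 M], so v^n must supply [L^2 T^-2].
With n = 2: m·v^2/r has dimensions [L M T^-2], matching the LHS ✓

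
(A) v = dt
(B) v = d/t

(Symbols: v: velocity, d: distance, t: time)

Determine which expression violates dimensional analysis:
(A)

(A) v = dt: LHS [L T^-1], RHS [L T] ✗
(B) v = d/t: LHS [L T^-1], RHS [L T^-1] ✓

Expression (A) v = dt is dimensionally incorrect.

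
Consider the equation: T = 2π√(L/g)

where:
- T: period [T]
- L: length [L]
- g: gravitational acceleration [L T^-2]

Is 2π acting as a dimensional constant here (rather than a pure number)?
No

T has dimensions [T] and √(L/g) already has dimensions [T], so the equation balances without 2π contributing any dimensions. 2π is a pure (dimensionless) number; changing or removing it would not affect dimensional consistency.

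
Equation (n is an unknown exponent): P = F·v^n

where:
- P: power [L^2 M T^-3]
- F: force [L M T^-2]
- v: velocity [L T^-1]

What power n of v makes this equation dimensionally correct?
n = 1

P has dimensions [L^2 M T^-3]; v has dimensions [L T^-1].
The rest of the RHS has dimensions [L M T^-2], so v^n must supply [L T^-1].
With n = 1: F·v^1 has dimensions [L^2 M T^-3], matching the LHS ✓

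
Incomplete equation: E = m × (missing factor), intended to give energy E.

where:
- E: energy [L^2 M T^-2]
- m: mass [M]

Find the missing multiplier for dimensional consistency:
v² (velocity squared), dimensions [L^2 T^-2]

E has dimensions [L^2 M T^-2] and m has dimensions [M].
The missing factor must have dimensions [L^2 M T^-2] / [M] = [L^2 T^-2], i.e. velocity squared (v²).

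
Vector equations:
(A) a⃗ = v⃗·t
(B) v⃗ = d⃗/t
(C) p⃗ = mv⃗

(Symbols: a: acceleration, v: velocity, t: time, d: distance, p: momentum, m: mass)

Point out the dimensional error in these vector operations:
(A) a⃗ = v⃗·t

(A) a⃗ = v⃗·t: LHS [L T^-2], RHS [L] ✗ — acceleration is velocity per time; should be v⃗/t
(B) v⃗ = d⃗/t: LHS [L T^-1], RHS [L T^-1] ✓ — displacement (vector) divided by time (scalar)
(C) p⃗ = mv⃗: LHS [L M T^-1], RHS [L M T^-1] ✓ — mass (scalar) times velocity (vector)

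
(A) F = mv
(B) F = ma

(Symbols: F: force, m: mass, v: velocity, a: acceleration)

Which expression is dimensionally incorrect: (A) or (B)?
(A)

(A) F = mv: LHS [L M T^-2], RHS [L M T^-1] ✗
(B) F = ma: LHS [L M T^-2], RHS [L M T^-2] ✓

Expression (A) F = mv is dimensionally incorrect.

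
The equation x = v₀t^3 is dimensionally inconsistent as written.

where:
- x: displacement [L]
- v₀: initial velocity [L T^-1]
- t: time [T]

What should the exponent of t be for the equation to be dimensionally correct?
The exponent of t should be 1: x = v₀t

The LHS x has dimensions [L]; t has dimensions [T].
As written, the RHS v₀t^3 (exponent 3 on t) has dimensions [L T^2], which does not match.
With exponent 1, the RHS v₀t has dimensions [L], matching the LHS.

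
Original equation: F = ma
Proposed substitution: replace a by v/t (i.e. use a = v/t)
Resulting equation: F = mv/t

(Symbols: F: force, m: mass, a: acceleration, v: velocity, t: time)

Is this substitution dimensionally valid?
Yes

[a] = [L T^-2] and [v/t] = [L T^-2]. These match, so the substitution replaces a quantity by one of the same dimensions and the result F = mv/t has LHS [L M T^-2] vs RHS [L M T^-2] — still consistent.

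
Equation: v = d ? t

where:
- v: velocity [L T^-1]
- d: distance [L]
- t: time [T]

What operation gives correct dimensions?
division (÷): v = d ÷ t

v [L T^-1]; d [L]; t [T].
d × t → [L T] ✗
d ÷ t → [L T^-1] ✓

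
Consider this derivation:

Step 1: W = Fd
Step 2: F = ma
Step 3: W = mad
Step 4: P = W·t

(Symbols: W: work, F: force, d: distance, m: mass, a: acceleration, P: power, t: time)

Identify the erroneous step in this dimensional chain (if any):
Step 4

Step 1: W = Fd → LHS [L^2 M T^-2], RHS [L^2 M T^-2] ✓
Step 2: F = ma → LHS [L M T^-2], RHS [L M T^-2] ✓
Step 3: W = mad → LHS [L^2 M T^-2], RHS [L^2 M T^-2] ✓
Step 4: P = W·t → LHS [L^2 M T^-3], RHS [L^2 M T^-1] ✗

The first dimensional inconsistency appears in step 4: P = W·t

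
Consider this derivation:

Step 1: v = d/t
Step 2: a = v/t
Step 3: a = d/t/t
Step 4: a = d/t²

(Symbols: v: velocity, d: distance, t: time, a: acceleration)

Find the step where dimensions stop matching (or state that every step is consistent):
No step introduces an error — all steps are dimensionally consistent.

Step 1: v = d/t → LHS [L T^-1], RHS [L T^-1] ✓
Step 2: a = v/t → LHS [L T^-2], RHS [L T^-2] ✓
Step 3: a = d/t/t → LHS [L T^-2], RHS [L T^-2] ✓
Step 4: a = d/t² → LHS [L T^-2], RHS [L T^-2] ✓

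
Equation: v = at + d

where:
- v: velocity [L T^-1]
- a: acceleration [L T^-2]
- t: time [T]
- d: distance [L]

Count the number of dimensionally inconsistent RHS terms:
1

LHS v: [L T^-1]
- at: [L T^-1] ✓
- d: [L] ✗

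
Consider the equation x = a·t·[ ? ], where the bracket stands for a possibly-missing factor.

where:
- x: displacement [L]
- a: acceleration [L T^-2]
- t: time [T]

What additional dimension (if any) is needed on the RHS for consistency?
[T] — time (e.g. t)

x has dimensions [L]; a·t has dimensions [L T^-1].
The bracketed factor must supply [L] / [L T^-1] = [T].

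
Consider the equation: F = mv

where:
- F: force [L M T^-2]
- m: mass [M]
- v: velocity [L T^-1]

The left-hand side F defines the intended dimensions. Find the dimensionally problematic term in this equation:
The right-hand side term mv

F has dimensions [L M T^-2], but mv has dimensions [L M T^-1], so the term mv is dimensionally wrong for F.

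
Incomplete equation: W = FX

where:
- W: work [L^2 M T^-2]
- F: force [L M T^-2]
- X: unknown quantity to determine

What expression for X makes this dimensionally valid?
X = d (distance), dimensions [L]

W has dimensions [L^2 M T^-2]; the rest of the RHS (F) has dimensions [L M T^-2].
So X must have dimensions [L] — X = d (distance).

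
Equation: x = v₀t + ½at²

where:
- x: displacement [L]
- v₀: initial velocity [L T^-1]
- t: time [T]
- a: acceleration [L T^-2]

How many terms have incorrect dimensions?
0

LHS x: [L]
- v₀t: [L] ✓
- ½at²: [L] ✓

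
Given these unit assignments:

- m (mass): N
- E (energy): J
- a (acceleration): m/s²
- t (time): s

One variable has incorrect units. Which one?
m

The variable m (mass) should have units kg, not N.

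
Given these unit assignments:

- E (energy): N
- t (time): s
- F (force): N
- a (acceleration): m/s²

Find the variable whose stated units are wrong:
E

The variable E (energy) should have units J, not N.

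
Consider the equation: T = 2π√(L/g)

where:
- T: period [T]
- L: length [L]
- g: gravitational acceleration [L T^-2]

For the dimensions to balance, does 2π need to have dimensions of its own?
No

T has dimensions [T] and √(L/g) already has dimensions [T], so the equation balances without 2π contributing any dimensions. 2π is a pure (dimensionless) number; changing or removing it would not affect dimensional consistency.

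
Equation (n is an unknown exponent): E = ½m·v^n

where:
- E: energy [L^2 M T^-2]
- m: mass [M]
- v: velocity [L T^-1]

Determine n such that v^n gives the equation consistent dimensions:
n = 2

E has dimensions [L^2 M T^-2]; v has dimensions [L T^-1].
The rest of the RHS has dimensions [M], so v^n must supply [L^2 T^-2].
With n = 2: ½m·v^2 has dimensions [L^2 M T^-2], matching the LHS ✓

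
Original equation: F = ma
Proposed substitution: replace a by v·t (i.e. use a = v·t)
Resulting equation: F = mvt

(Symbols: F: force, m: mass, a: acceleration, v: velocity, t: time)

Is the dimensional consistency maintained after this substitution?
No

[a] = [L T^-2] and [v·t] = [L]. These differ, so the substitution replaces a quantity by one of different dimensions and the result F = mvt has LHS [L M T^-2] vs RHS [L M] — inconsistent.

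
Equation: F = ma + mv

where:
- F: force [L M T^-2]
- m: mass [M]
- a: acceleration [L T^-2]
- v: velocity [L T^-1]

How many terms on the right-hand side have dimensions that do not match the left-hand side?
1

LHS F: [L M T^-2]
- ma: [L M T^-2] ✓
- mv: [L M T^-1] ✗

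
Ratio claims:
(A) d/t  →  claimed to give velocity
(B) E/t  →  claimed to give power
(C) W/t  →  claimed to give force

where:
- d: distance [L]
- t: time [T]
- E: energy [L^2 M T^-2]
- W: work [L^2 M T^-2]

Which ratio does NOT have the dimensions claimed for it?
(C) W/t does not give force

(A) d/t: [L T^-1] = velocity [L T^-1] ✓
(B) E/t: [L^2 M T^-3] = power [L^2 M T^-3] ✓
(C) W/t: [L^2 M T^-3] ≠ force [L M T^-2] ✗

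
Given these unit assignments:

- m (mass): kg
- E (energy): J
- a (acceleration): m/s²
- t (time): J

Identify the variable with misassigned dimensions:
t

The variable t (time) should have units s, not J.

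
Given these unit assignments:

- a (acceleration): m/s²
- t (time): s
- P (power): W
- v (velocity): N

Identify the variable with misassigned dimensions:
v

The variable v (velocity) should have units m/s, not N.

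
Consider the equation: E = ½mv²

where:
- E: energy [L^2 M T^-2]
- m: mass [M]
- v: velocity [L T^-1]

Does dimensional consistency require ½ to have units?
No

E has dimensions [L^2 M T^-2] and mv² already has dimensions [L^2 M T^-2], so the equation balances without ½ contributing any dimensions. ½ is a pure (dimensionless) number; changing or removing it would not affect dimensional consistency.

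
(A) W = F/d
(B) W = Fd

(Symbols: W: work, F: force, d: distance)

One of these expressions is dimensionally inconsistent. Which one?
(A)

(A) W = F/d: LHS [L^2 M T^-2], RHS [M T^-2] ✗
(B) W = Fd: LHS [L^2 M T^-2], RHS [L^2 M T^-2] ✓

Expression (A) W = F/d is dimensionally incorrect.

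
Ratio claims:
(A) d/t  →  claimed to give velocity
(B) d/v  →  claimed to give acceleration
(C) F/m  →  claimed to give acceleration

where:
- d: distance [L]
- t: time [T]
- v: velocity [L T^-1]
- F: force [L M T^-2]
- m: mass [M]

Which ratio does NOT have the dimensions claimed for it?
(B) d/v does not give acceleration

(A) d/t: [L T^-1] = velocity [L T^-1] ✓
(B) d/v: [T] ≠ acceleration [L T^-2] ✗
(C) F/m: [L T^-2] = acceleration [L T^-2] ✓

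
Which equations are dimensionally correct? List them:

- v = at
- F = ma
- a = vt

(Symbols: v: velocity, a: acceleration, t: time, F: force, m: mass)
Dimensionally correct: v = at, F = ma
Dimensionally incorrect: a = vt
Ordered (correct first, then incorrect): v = at, F = ma, a = vt

- v = at: LHS [L T^-1], RHS [L T^-1] → correct ✓
- F = ma: LHS [L M T^-2], RHS [L M T^-2] → correct ✓
- a = vt: LHS [L T^-2], RHS [L] → incorrect ✗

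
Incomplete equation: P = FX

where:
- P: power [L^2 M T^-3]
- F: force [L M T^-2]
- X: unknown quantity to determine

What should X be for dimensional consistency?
X = v (velocity), dimensions [L T^-1]

P has dimensions [L^2 M T^-3]; the rest of the RHS (F) has dimensions [L M T^-2].
So X must have dimensions [L T^-1] — X = v (velocity).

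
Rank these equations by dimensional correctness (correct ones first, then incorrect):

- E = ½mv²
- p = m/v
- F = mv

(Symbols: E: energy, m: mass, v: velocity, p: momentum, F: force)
Dimensionally correct: E = ½mv²
Dimensionally incorrect: p = m/v, F = mv
Ordered (correct first, then incorrect): E = ½mv², p = m/v, F = mv

- E = ½mv²: LHS [L^2 M T^-2], RHS [L^2 M T^-2] → correct ✓
- p = m/v: LHS [L M T^-1], RHS [L^-1 M T] → incorrect ✗
- F = mv: LHS [L M T^-2], RHS [L M T^-1] → incorrect ✗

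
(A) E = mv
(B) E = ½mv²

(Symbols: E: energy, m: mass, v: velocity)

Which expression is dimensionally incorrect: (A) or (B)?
(A)

(A) E = mv: LHS [L^2 M T^-2], RHS [L M T^-1] ✗
(B) E = ½mv²: LHS [L^2 M T^-2], RHS [L^2 M T^-2] ✓

Expression (A) E = mv is dimensionally incorrect.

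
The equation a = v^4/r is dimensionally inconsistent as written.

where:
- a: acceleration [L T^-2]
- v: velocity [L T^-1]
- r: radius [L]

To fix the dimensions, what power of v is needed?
The exponent of v should be 2: a = v^2/r

The LHS a has dimensions [L T^-2]; v has dimensions [L T^-1].
As written, the RHS v^4/r (exponent 4 on v) has dimensions [L^3 T^-4], which does not match.
With exponent 2, the RHS v^2/r has dimensions [L T^-2], matching the LHS.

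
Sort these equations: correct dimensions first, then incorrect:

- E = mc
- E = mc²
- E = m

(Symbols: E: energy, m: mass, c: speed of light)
Dimensionally correct: E = mc²
Dimensionally incorrect: E = mc, E = m
Ordered (correct first, then incorrect): E = mc², E = mc, E = m

- E = mc: LHS [L^2 M T^-2], RHS [L M T^-1] → incorrect ✗
- E = mc²: LHS [L^2 M T^-2], RHS [L^2 M T^-2] → correct ✓
- E = m: LHS [L^2 M T^-2], RHS [M] → incorrect ✗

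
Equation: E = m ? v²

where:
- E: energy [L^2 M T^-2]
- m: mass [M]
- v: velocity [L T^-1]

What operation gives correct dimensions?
multiplication (×): E = m × v²

E [L^2 M T^-2]; m [M]; v² [L^2 T^-2].
m × v² → [L^2 M T^-2] ✓
m ÷ v² → [L^-2 M T^2] ✗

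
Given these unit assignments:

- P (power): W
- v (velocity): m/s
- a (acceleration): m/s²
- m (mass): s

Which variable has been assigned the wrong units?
m

The variable m (mass) should have units kg, not s.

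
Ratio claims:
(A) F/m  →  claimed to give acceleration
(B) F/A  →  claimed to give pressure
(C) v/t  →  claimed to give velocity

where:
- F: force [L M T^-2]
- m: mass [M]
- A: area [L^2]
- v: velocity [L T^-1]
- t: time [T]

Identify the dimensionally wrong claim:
(C) v/t does not give velocity

(A) F/m: [L T^-2] = acceleration [L T^-2] ✓
(B) F/A: [L^-1 M T^-2] = pressure [L^-1 M T^-2] ✓
(C) v/t: [L T^-2] ≠ velocity [L T^-1] ✗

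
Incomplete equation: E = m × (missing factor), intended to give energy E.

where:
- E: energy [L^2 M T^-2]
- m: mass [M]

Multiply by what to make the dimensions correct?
v² (velocity squared), dimensions [L^2 T^-2]

E has dimensions [L^2 M T^-2] and m has dimensions [M].
The missing factor must have dimensions [L^2 M T^-2] / [M] = [L^2 T^-2], i.e. velocity squared (v²).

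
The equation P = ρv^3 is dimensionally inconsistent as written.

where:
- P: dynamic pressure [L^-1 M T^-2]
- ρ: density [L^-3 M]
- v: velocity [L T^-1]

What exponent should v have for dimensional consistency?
The exponent of v should be 2: P = ρv^2

The LHS P has dimensions [L^-1 M T^-2]; v has dimensions [L T^-1].
As written, the RHS ρv^3 (exponent 3 on v) has dimensions [M T^-3], which does not match.
With exponent 2, the RHS ρv^2 has dimensions [L^-1 M T^-2], matching the LHS.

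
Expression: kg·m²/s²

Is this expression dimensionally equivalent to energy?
Yes

The expression kg·m²/s² has dimensions [L^2 M T^-2], which is exactly energy [L^2 M T^-2].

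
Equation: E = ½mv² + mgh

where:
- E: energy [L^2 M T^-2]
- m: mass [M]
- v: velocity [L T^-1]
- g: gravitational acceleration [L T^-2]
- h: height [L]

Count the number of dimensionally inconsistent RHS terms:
0

LHS E: [L^2 M T^-2]
- ½mv²: [L^2 M T^-2] ✓
- mgh: [L^2 M T^-2] ✓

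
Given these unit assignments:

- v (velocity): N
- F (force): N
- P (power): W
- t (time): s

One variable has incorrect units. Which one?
v

The variable v (velocity) should have units m/s, not N.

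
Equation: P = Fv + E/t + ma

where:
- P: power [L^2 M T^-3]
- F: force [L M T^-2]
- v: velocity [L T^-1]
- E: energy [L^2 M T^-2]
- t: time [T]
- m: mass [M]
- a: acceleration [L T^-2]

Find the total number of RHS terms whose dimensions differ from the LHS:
1

LHS P: [L^2 M T^-3]
- Fv: [L^2 M T^-3] ✓
- E/t: [L^2 M T^-3] ✓
- ma: [L M T^-2] ✗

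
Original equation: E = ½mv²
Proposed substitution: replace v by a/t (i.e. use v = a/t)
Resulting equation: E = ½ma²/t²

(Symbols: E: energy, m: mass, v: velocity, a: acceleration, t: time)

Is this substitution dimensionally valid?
No

[v] = [L T^-1] and [a/t] = [L T^-3]. These differ, so the substitution replaces a quantity by one of different dimensions and the result E = ½ma²/t² has LHS [L^2 M T^-2] vs RHS [L^2 M T^-6] — inconsistent.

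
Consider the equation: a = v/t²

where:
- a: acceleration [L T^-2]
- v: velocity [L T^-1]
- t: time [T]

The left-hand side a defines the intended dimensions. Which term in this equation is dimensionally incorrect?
The right-hand side term v/t²

a has dimensions [L T^-2], but v/t² has dimensions [L T^-3], so the term v/t² is dimensionally wrong for a.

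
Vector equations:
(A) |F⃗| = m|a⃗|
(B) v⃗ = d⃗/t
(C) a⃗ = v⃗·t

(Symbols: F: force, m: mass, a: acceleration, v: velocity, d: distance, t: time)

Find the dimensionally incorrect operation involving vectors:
(C) a⃗ = v⃗·t

(A) |F⃗| = m|a⃗|: LHS [L M T^-2], RHS [L M T^-2] ✓ — magnitudes of vectors are scalars
(B) v⃗ = d⃗/t: LHS [L T^-1], RHS [L T^-1] ✓ — displacement (vector) divided by time (scalar)
(C) a⃗ = v⃗·t: LHS [L T^-2], RHS [L] ✗ — acceleration is velocity per time; should be v⃗/t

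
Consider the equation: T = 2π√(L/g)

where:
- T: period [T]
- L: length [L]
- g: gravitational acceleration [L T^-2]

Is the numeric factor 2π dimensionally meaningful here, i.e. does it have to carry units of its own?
No

T has dimensions [T] and √(L/g) already has dimensions [T], so the equation balances without 2π contributing any dimensions. 2π is a pure (dimensionless) number; changing or removing it would not affect dimensional consistency.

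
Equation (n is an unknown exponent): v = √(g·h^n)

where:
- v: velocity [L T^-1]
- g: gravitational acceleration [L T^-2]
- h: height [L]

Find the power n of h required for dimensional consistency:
n = 1

v has dimensions [L T^-1]; h has dimensions [L].
With n = 1: √(g·h^1) has dimensions [L T^-1], matching the LHS ✓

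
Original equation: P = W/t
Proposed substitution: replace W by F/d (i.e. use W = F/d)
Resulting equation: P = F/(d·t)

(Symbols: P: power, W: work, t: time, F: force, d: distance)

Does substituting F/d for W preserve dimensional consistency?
No

[W] = [L^2 M T^-2] and [F/d] = [M T^-2]. These differ, so the substitution replaces a quantity by one of different dimensions and the result P = F/(d·t) has LHS [L^2 M T^-3] vs RHS [M T^-3] — inconsistent.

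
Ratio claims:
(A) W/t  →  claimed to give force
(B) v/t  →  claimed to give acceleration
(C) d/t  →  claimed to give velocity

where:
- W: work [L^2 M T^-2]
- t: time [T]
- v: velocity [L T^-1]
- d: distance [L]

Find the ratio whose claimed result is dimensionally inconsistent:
(A) W/t does not give force

(A) W/t: [L^2 M T^-3] ≠ force [L M T^-2] ✗
(B) v/t: [L T^-2] = acceleration [L T^-2] ✓
(C) d/t: [L T^-1] = velocity [L T^-1] ✓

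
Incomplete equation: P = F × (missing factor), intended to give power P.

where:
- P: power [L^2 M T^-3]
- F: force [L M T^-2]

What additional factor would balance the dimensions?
v (velocity), dimensions [L T^-1]

P has dimensions [L^2 M T^-3] and F has dimensions [L M T^-2].
The missing factor must have dimensions [L^2 M T^-3] / [L M T^-2] = [L T^-1], i.e. velocity (v).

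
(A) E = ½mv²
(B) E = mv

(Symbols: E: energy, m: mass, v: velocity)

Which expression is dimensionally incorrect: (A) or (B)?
(B)

(A) E = ½mv²: LHS [L^2 M T^-2], RHS [L^2 M T^-2] ✓
(B) E = mv: LHS [L^2 M T^-2], RHS [L M T^-1] ✗

Expression (B) E = mv is dimensionally incorrect.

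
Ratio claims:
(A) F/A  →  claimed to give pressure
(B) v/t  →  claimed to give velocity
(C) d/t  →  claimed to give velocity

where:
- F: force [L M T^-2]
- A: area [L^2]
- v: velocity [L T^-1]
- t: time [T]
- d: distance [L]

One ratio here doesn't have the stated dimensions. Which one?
(B) v/t does not give velocity

(A) F/A: [L^-1 M T^-2] = pressure [L^-1 M T^-2] ✓
(B) v/t: [L T^-2] ≠ velocity [L T^-1] ✗
(C) d/t: [L T^-1] = velocity [L T^-1] ✓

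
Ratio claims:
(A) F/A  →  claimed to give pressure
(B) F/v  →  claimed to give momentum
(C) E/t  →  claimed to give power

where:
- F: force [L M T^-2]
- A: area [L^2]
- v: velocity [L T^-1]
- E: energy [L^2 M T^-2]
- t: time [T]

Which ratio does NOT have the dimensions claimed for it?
(B) F/v does not give momentum

(A) F/A: [L^-1 M T^-2] = pressure [L^-1 M T^-2] ✓
(B) F/v: [M T^-1] ≠ momentum [L M T^-1] ✗
(C) E/t: [L^2 M T^-3] = power [L^2 M T^-3] ✓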